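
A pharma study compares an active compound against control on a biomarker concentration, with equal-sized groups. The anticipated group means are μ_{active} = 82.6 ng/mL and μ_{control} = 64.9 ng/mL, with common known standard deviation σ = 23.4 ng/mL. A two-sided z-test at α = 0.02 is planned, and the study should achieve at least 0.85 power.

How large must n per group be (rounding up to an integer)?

n = 40 per group

Standardized effect: d = |μ_{active} − μ_{control}| / σ = |82.6 − 64.9| / 23.4 = 0.7564
For power 0.85 need Φ(δ − z_{0.01}) = 0.85, so δ = z_{0.01} + z_{0.15} = 2.326 + 1.036 = 3.363.
(The Φ(−δ − z_{α/2}) term is vanishingly small for δ > 0 and is dropped in the standard sample-size formula.)
δ = d·√(n/2) ⇒ n = 2(δ/d)² = 2 × (3.363 / 0.7564)² = 39.53.
Rounding up, n = 40 per group.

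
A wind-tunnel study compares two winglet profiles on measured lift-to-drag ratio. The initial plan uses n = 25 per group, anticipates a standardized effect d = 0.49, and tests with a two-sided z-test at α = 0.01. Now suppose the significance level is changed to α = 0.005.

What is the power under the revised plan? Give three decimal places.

Power ≈ 0.141

δ = d·√(n/2) = 0.49 × √(25/2) = 1.7324 (unchanged). New critical value: z_{0.0025} = 2.807.
Revised power = Φ(δ − 2.807) + Φ(−δ − 2.807) = Φ(-1.075) + Φ(-4.539) = 0.1413 + 0.0000 = 0.1413.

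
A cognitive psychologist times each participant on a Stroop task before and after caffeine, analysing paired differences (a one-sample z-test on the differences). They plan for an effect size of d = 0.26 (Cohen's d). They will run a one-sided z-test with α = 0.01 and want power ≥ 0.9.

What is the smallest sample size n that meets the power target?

n = 193

For power 0.9 need Φ(δ − z_{0.01}) = 0.9, so δ = z_{0.01} + z_{0.10} = 2.326 + 1.282 = 3.608.
δ = d·√n ⇒ n = (δ/d)² = (3.608 / 0.26)² = 192.56.
Round up to the next whole unit.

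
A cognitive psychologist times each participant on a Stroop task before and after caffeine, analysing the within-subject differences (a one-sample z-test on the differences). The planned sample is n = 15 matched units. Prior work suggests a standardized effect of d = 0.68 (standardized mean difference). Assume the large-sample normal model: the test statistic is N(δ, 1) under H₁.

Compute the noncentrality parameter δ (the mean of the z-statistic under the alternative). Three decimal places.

The noncentrality parameter scales effect size by the design's sample-size factor: δ = d·√n = 0.68 × √15 = 2.6336

δ ≈ 2.634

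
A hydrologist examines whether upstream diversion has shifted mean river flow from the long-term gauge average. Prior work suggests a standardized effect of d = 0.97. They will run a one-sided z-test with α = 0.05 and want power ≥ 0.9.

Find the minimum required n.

n = 10

For power 0.9 need Φ(δ − z_{0.05}) = 0.9, so δ = z_{0.05} + z_{0.10} = 1.645 + 1.282 = 2.926.
δ = d·√n ⇒ n = (δ/d)² = (2.926 / 0.97)² = 9.10.
Rounding up, n = 10.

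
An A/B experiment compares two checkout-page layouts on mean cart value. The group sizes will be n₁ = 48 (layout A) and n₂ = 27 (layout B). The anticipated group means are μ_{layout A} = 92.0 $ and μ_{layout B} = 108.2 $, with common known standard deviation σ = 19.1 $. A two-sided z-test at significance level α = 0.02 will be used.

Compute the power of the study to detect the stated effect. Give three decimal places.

Power ≈ 0.885

Standardized effect: d = |μ_{layout A} − μ_{layout B}| / σ = |92.0 − 108.2| / 19.1 = 0.8482
Noncentrality parameter: δ = d / √(1/n₁ + 1/n₂) = 0.8482 / √(1/48 + 1/27) = 3.5258
Two-sided α = 0.02 → critical value z_{0.01} = 2.326.
Power = Φ(δ − 2.326) + Φ(−δ − 2.326) = Φ(1.199) + Φ(-5.852) = 0.8848 + 0.0000 = 0.8848.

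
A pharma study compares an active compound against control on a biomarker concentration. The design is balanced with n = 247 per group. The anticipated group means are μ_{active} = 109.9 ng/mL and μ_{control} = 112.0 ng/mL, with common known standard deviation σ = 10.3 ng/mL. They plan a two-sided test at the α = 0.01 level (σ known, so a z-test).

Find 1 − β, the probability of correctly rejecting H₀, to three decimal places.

Power ≈ 0.378

Standardized effect: d = |μ_{active} − μ_{control}| / σ = |109.9 − 112.0| / 10.3 = 0.2039
Noncentrality parameter: δ = d·√(n/2) = 0.2039 × √(247/2) = 2.2658
Critical value for a two-sided test at α = 0.01: z_{α/2} = 2.576.
Power = Φ(δ − 2.576) + Φ(−δ − 2.576) = Φ(-0.310) + Φ(-4.842) = 0.3783 + 0.0000 = 0.3783.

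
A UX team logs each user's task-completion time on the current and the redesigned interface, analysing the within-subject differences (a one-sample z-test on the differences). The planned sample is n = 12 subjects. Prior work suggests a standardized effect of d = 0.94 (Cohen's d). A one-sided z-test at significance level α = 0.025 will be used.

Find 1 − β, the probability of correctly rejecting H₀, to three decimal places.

Noncentrality parameter: δ = d·√n = 0.94 × √12 = 3.2563
One-sided α = 0.025 → critical value z_{0.025} = 1.960.
Power = Φ(δ − 1.960) = Φ(1.296) = 0.9026.

Power ≈ 0.903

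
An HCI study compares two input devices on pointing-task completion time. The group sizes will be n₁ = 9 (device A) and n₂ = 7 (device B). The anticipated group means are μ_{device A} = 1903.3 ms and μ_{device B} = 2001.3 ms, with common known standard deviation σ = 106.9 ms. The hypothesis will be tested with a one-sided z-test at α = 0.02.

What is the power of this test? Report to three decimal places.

Standardized effect: d = |μ_{device A} − μ_{device B}| / σ = |1903.3 − 2001.3| / 106.9 = 0.9167
Noncentrality parameter: δ = d / √(1/n₁ + 1/n₂) = 0.9167 / √(1/9 + 1/7) = 1.8191
Critical value for a one-sided test at α = 0.02: z_α = 2.054.
Power = P(Z > 2.054 − δ) = Φ(-0.235) = 0.4072.

Power ≈ 0.407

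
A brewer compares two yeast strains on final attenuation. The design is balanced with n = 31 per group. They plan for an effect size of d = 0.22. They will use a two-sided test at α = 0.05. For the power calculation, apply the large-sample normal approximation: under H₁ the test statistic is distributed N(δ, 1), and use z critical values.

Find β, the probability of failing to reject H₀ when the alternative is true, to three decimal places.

β ≈ 0.861

Noncentrality parameter: δ = d·√(n/2) = 0.22 × √(31/2) = 0.8661
Critical value for a two-sided test at α = 0.05: z_{α/2} = 1.960.
Power = Φ(δ − 1.960) + Φ(−δ − 1.960) = Φ(-1.094) + Φ(-2.826) = 0.1370 + 0.0024 = 0.1394.
Type II error: β = 1 − power = 1 − 0.1394 = 0.8606.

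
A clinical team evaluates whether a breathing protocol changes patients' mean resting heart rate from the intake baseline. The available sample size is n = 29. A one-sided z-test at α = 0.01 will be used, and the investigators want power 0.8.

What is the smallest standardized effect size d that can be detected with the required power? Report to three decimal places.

d ≈ 0.588

Required noncentrality: δ = z_{0.01} + z_{0.20} = 2.326 + 0.842 = 3.168.
δ = d·√n ⇒ d = δ/√n = 3.168/√29 = 0.5883.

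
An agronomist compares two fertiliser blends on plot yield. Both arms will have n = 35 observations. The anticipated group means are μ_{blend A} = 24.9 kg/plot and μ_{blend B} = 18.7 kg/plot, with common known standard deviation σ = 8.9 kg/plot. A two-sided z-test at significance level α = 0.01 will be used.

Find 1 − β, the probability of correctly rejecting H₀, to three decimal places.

Power ≈ 0.632

Standardized effect: d = |μ_{blend A} − μ_{blend B}| / σ = |24.9 − 18.7| / 8.9 = 0.6966
Noncentrality parameter: δ = d·√(n/2) = 0.6966 × √(35/2) = 2.9142
Two-sided α = 0.01 → critical value z_{0.005} = 2.576.
Power = Φ(δ − 2.576) + Φ(−δ − 2.576) = Φ(0.338) + Φ(-5.490) = 0.6325 + 0.0000 = 0.6325.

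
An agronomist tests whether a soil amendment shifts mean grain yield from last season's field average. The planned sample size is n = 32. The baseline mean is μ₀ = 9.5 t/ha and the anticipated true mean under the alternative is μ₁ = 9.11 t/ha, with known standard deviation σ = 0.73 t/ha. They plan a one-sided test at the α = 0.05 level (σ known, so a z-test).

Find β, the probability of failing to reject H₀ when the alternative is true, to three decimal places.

β ≈ 0.084

Standardized effect: d = |μ₁ − μ₀| / σ = |9.11 − 9.5| / 0.73 = 0.5342
Noncentrality parameter: δ = d·√n = 0.5342 × √32 = 3.0222
Critical value for a one-sided test at α = 0.05: z_α = 1.645.
Power = P(Z > 1.645 − δ) = Φ(1.377) = 0.9158.
Type II error: β = 1 − power = 1 − 0.9158 = 0.0842.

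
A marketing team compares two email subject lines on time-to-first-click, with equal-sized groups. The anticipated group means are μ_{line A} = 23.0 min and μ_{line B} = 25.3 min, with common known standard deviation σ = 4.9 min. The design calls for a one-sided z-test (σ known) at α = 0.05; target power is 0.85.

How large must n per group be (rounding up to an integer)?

Standardized effect: d = |μ_{line A} − μ_{line B}| / σ = |23.0 − 25.3| / 4.9 = 0.4694
For power 0.85 need Φ(δ − z_{0.05}) = 0.85, so δ = z_{0.05} + z_{0.15} = 1.645 + 1.036 = 2.681.
δ = d·√(n/2) ⇒ n = 2(δ/d)² = 2 × (2.681 / 0.4694)² = 65.26.
Round up to the next whole unit.

n = 66 per group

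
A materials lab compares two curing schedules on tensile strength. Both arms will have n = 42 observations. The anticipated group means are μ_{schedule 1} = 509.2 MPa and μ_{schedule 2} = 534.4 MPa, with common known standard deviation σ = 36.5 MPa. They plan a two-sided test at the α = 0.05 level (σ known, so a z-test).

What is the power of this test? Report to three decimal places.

Standardized effect: d = |μ_{schedule 1} − μ_{schedule 2}| / σ = |509.2 − 534.4| / 36.5 = 0.6904
Noncentrality parameter: λ = d·√(n/2) = 0.6904 × √(42/2) = 3.1639
Critical value for a two-sided test at α = 0.05: z_{α/2} = 1.960.
Power = Φ(λ − 1.960) + Φ(−λ − 1.960) = Φ(1.204) + Φ(-5.124) = 0.8857 + 0.0000 = 0.8857.

Power ≈ 0.886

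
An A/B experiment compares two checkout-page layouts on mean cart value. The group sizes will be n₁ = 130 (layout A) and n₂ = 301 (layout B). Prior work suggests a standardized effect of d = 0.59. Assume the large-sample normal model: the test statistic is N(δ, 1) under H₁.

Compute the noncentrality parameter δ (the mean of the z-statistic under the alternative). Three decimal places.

The noncentrality parameter scales effect size by the design's sample-size factor: δ = d / √(1/n₁ + 1/n₂) = 0.59 / √(1/130 + 1/301) = 5.6217

δ ≈ 5.622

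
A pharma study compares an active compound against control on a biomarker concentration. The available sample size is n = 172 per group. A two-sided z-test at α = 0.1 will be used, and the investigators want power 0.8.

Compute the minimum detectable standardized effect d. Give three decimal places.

Need Φ(δ − 1.645) = 0.8, so δ = 1.645 + 0.842 = 2.486.
(Lower-tail contribution to power is negligible for δ > 0.)
δ = d·√(n/2) ⇒ d = δ/√(n/2) = 2.486/√(172/2) = 0.2681.

d ≈ 0.268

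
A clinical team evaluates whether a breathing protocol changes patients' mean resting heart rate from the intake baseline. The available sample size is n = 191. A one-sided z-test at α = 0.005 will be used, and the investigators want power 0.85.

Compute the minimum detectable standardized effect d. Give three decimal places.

Need Φ(δ − 2.576) = 0.85, so δ = 2.576 + 1.036 = 3.612.
δ = d·√n ⇒ d = δ/√n = 3.612/√191 = 0.2614.

d ≈ 0.261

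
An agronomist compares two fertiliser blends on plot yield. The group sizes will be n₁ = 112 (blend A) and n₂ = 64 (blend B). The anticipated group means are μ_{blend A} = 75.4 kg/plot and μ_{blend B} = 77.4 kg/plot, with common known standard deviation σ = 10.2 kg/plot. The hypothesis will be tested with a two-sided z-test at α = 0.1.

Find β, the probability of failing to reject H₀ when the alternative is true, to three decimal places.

β ≈ 0.651

Standardized effect: d = |μ_{blend A} − μ_{blend B}| / σ = |75.4 − 77.4| / 10.2 = 0.1961
Noncentrality parameter: δ = d / √(1/n₁ + 1/n₂) = 0.1961 / √(1/112 + 1/64) = 1.2513
Critical value for a two-sided test at α = 0.1: z_{α/2} = 1.645.
Power = Φ(δ − 1.645) + Φ(−δ − 1.645) = Φ(-0.394) + Φ(-2.896) = 0.3470 + 0.0019 = 0.3489.
Type II error: β = 1 − power = 1 − 0.3489 = 0.6511.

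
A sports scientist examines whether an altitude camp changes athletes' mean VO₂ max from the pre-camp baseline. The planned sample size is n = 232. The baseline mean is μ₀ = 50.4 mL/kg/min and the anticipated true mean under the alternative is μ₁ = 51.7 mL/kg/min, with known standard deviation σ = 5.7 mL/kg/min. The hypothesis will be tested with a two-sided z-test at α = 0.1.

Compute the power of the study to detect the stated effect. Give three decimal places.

Power ≈ 0.966

Standardized effect: d = |μ₁ − μ₀| / σ = |51.7 − 50.4| / 5.7 = 0.2281
Noncentrality parameter: δ = d·√n = 0.2281 × √232 = 3.4739
Two-sided α = 0.1 → critical value z_{0.05} = 1.645.
Power = Φ(δ − 1.645) + Φ(−δ − 1.645) = Φ(1.829) + Φ(-5.119) = 0.9663 + 0.0000 = 0.9663.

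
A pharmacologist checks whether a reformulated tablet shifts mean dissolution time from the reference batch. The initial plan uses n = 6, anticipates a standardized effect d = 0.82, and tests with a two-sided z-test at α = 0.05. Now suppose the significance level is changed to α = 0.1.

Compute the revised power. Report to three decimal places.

δ = d·√n = 0.82 × √6 = 2.0086 (unchanged). New critical value: z_{0.05} = 1.645.
Revised power = Φ(δ − 1.645) + Φ(−δ − 1.645) = Φ(0.364) + Φ(-3.653) = 0.6420 + 0.0001 = 0.6421.

Power ≈ 0.642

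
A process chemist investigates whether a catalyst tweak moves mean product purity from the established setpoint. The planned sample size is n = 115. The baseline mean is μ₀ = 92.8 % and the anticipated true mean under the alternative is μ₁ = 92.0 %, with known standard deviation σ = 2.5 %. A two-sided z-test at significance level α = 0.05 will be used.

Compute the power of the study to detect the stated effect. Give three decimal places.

Power ≈ 0.929

Standardized effect: d = |μ₁ − μ₀| / σ = |92.0 − 92.8| / 2.5 = 0.3200
Noncentrality parameter: δ = d·√n = 0.3200 × √115 = 3.4316
Two-sided α = 0.05 → critical value z_{0.025} = 1.960.
Power = Φ(δ − 1.960) + Φ(−δ − 1.960) = Φ(1.472) + Φ(-5.392) = 0.9294 + 0.0000 = 0.9294.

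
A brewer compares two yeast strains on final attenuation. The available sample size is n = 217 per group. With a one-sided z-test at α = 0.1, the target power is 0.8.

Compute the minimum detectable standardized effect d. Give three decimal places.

d ≈ 0.204

Need Φ(δ − 1.282) = 0.8, so δ = 1.282 + 0.842 = 2.123.
δ = d·√(n/2) ⇒ d = δ/√(n/2) = 2.123/√(217/2) = 0.2038.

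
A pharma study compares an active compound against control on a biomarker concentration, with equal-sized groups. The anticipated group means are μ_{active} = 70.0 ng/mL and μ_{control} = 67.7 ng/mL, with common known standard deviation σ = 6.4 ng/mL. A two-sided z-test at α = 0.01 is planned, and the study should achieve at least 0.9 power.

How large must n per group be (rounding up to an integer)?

n = 231 per group

Standardized effect: d = |μ_{active} − μ_{control}| / σ = |70.0 − 67.7| / 6.4 = 0.3594
Set Φ(δ − 2.576) = 0.9; then δ − 2.576 = Φ⁻¹(0.9) = 1.282, giving δ = 3.857.
(The Φ(−δ − z_{α/2}) term is vanishingly small for δ > 0 and is dropped in the standard sample-size formula.)
δ = d·√(n/2) ⇒ n = 2(δ/d)² = 2 × (3.857 / 0.3594)² = 230.42.
Round up to the next whole unit.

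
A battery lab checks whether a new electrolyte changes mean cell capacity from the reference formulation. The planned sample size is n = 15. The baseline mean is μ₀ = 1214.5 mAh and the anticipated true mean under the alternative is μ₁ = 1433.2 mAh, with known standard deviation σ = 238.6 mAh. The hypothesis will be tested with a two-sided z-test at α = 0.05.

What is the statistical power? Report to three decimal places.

Standardized effect: d = |μ₁ − μ₀| / σ = |1433.2 − 1214.5| / 238.6 = 0.9166
Noncentrality parameter: δ = d·√n = 0.9166 × √15 = 3.5500
Critical value for a two-sided test at α = 0.05: z_{α/2} = 1.960.
Power = Φ(δ − 1.960) + Φ(−δ − 1.960) = Φ(1.590) + Φ(-5.510) = 0.9441 + 0.0000 = 0.9441.

Power ≈ 0.944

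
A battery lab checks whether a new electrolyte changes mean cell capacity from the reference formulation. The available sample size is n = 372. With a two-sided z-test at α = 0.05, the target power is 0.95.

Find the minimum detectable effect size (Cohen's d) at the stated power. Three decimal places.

d ≈ 0.187

Need Φ(δ − 1.960) = 0.95, so δ = 1.960 + 1.645 = 3.605.
(The second rejection-region term Φ(−δ − z_{α/2}) is negligible and dropped.)
δ = d·√n ⇒ d = δ/√n = 3.605/√372 = 0.1869.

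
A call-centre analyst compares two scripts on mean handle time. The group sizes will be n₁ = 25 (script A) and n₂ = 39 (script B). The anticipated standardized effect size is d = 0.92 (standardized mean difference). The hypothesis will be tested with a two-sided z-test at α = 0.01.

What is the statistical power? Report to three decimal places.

Power ≈ 0.845

Noncentrality parameter: δ = d / √(1/n₁ + 1/n₂) = 0.92 / √(1/25 + 1/39) = 3.5909
Critical value for a two-sided test at α = 0.01: z_{α/2} = 2.576.
Power = Φ(δ − 2.576) + Φ(−δ − 2.576) = Φ(1.015) + Φ(-6.167) = 0.8450 + 0.0000 = 0.8450.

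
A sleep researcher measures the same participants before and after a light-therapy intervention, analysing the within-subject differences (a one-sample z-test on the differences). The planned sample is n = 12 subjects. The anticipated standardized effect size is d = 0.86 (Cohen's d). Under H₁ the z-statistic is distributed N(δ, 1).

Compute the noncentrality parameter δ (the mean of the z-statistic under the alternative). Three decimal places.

δ ≈ 2.979

The noncentrality parameter scales effect size by the design's sample-size factor: δ = d·√n = 0.86 × √12 = 2.9791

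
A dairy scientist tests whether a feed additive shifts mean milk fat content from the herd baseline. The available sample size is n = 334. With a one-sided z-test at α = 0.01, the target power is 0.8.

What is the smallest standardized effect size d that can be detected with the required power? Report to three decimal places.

d ≈ 0.173

Required noncentrality: δ = z_{0.01} + z_{0.20} = 2.326 + 0.842 = 3.168.
δ = d·√n ⇒ d = δ/√n = 3.168/√334 = 0.1733.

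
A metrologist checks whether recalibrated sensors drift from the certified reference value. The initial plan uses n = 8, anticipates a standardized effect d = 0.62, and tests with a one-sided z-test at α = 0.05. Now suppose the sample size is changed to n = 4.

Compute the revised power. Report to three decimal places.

With n = 4: δ = d·√n = 0.62 × √4 = 1.2400. Critical value z_{0.05} = 1.645.
Revised power = P(Z > 1.645 − δ) = Φ(-0.405) = 0.3428.

Power ≈ 0.343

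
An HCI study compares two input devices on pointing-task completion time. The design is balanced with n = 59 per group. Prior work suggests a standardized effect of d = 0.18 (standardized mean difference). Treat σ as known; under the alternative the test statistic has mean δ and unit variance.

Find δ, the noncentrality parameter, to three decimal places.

δ ≈ 0.978

δ = d·√(n/2) = 0.18 × √(59/2) = 0.9777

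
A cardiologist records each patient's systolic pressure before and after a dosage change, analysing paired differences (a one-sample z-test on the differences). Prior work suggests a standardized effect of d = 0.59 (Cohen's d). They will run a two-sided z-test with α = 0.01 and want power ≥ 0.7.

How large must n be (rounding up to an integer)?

n = 28

Set Φ(δ − 2.576) = 0.7; then δ − 2.576 = Φ⁻¹(0.7) = 0.524, giving δ = 3.100.
(Ignoring the negligible lower-tail rejection probability gives the usual closed-form inversion.)
δ = d·√n ⇒ n = (δ/d)² = (3.100 / 0.59)² = 27.61.
Rounding up, n = 28.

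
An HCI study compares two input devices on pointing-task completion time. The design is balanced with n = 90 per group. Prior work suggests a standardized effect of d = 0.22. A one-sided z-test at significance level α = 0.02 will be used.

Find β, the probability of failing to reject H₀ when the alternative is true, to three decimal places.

Noncentrality parameter: δ = d·√(n/2) = 0.22 × √(90/2) = 1.4758
Critical value for a one-sided test at α = 0.02: z_α = 2.054.
Power = Φ(δ − 2.054) = Φ(-0.578) = 0.2817.
Type II error: β = 1 − power = 1 − 0.2817 = 0.7183.

β ≈ 0.718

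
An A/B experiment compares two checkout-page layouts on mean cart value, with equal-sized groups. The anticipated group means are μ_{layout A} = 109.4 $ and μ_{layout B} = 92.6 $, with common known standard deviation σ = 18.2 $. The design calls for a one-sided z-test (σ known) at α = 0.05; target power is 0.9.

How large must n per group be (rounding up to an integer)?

Standardized effect: d = |μ_{layout A} − μ_{layout B}| / σ = |109.4 − 92.6| / 18.2 = 0.9231
Set Φ(δ − 1.645) = 0.9; then δ − 1.645 = Φ⁻¹(0.9) = 1.282, giving δ = 2.926.
δ = d·√(n/2) ⇒ n = 2(δ/d)² = 2 × (2.926 / 0.9231)² = 20.10.
Rounding up, n = 21 per group.

n = 21 per group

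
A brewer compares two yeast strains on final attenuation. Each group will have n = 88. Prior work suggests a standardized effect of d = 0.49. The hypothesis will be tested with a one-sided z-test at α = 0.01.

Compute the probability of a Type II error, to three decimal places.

β ≈ 0.178

Noncentrality parameter: δ = d·√(n/2) = 0.49 × √(88/2) = 3.2503
One-sided α = 0.01 → critical value z_{0.01} = 2.326.
Power = P(Z > 2.326 − δ) = Φ(0.924) = 0.8222.
Type II error: β = 1 − power = 1 − 0.8222 = 0.1778.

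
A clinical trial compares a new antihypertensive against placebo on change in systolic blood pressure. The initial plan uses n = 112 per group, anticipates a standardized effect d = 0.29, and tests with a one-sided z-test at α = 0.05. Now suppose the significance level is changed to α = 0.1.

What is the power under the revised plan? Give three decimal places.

δ = d·√(n/2) = 0.29 × √(112/2) = 2.1702 (unchanged). New critical value: z_{0.1} = 1.282.
Revised power = Φ(δ − 1.282) = Φ(0.889) = 0.8129.

Power ≈ 0.813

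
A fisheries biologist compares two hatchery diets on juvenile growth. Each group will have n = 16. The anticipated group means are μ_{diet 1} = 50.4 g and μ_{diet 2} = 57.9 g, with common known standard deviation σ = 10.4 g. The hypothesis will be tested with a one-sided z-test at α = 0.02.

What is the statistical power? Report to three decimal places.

Standardized effect: d = |μ_{diet 1} − μ_{diet 2}| / σ = |50.4 − 57.9| / 10.4 = 0.7212
Noncentrality parameter: δ = d·√(n/2) = 0.7212 × √(16/2) = 2.0397
One-sided α = 0.02 → critical value z_{0.02} = 2.054.
Power = Φ(δ − 2.054) = Φ(-0.014) = 0.4944.

Power ≈ 0.494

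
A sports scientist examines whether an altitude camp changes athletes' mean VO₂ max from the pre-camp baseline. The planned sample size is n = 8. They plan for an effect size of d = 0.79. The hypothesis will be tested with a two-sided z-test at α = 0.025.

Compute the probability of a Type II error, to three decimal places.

β ≈ 0.503

Noncentrality parameter: δ = d·√n = 0.79 × √8 = 2.2345
Two-sided α = 0.025 → critical value z_{0.0125} = 2.241.
Power = Φ(δ − 2.241) + Φ(−δ − 2.241) = Φ(-0.007) + Φ(-4.476) = 0.4972 + 0.0000 = 0.4972.
Type II error: β = 1 − power = 1 − 0.4972 = 0.5028.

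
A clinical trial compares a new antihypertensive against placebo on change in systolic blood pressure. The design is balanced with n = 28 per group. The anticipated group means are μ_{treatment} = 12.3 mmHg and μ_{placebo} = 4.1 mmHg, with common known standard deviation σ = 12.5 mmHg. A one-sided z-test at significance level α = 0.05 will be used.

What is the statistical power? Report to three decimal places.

Standardized effect: d = |μ_{treatment} − μ_{placebo}| / σ = |12.3 − 4.1| / 12.5 = 0.6560
Noncentrality parameter: δ = d·√(n/2) = 0.6560 × √(28/2) = 2.4545
Critical value for a one-sided test at α = 0.05: z_α = 1.645.
Power = Φ(δ − 1.645) = Φ(0.810) = 0.7909.

Power ≈ 0.791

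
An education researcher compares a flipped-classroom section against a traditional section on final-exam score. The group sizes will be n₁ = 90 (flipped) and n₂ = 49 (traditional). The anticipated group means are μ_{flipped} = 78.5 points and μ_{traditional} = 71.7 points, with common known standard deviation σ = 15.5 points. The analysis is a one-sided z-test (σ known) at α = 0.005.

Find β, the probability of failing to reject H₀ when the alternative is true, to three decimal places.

β ≈ 0.542

Standardized effect: d = |μ_{flipped} − μ_{traditional}| / σ = |78.5 − 71.7| / 15.5 = 0.4387
Noncentrality parameter: δ = d / √(1/n₁ + 1/n₂) = 0.4387 / √(1/90 + 1/49) = 2.4711
One-sided α = 0.005 → critical value z_{0.005} = 2.576.
Power = P(Z > 2.576 − δ) = Φ(-0.105) = 0.4583.
Type II error: β = 1 − power = 1 − 0.4583 = 0.5417.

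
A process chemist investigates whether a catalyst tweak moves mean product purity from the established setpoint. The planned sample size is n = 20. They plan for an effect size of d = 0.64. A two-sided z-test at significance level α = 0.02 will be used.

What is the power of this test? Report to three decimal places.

Power ≈ 0.704

Noncentrality parameter: δ = d·√n = 0.64 × √20 = 2.8622
Critical value for a two-sided test at α = 0.02: z_{α/2} = 2.326.
Power = Φ(δ − 2.326) + Φ(−δ − 2.326) = Φ(0.536) + Φ(-5.189) = 0.7040 + 0.0000 = 0.7040.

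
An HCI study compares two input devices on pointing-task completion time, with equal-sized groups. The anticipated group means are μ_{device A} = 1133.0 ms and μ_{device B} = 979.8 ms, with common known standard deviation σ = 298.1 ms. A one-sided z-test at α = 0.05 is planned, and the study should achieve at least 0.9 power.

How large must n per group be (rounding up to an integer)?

Standardized effect: d = |μ_{device A} − μ_{device B}| / σ = |1133.0 − 979.8| / 298.1 = 0.5139
For power 0.9 need Φ(δ − z_{0.05}) = 0.9, so δ = z_{0.05} + z_{0.10} = 1.645 + 1.282 = 2.926.
δ = d·√(n/2) ⇒ n = 2(δ/d)² = 2 × (2.926 / 0.5139)² = 64.85.
Rounding up, n = 65 per group.

n = 65 per group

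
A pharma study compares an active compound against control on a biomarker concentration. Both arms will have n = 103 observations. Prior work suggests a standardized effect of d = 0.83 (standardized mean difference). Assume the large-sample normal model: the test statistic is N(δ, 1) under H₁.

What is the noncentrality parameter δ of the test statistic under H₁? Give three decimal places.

δ ≈ 5.956

The noncentrality parameter scales effect size by the design's sample-size factor: δ = d·√(n/2) = 0.83 × √(103/2) = 5.9564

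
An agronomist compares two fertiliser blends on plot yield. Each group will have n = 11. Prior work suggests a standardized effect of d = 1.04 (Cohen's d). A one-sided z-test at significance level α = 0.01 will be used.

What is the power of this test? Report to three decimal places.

Noncentrality parameter: λ = d·√(n/2) = 1.04 × √(11/2) = 2.4390
One-sided α = 0.01 → critical value z_{0.01} = 2.326.
Power = P(Z > 2.326 − λ) = Φ(0.113) = 0.5449.

Power ≈ 0.545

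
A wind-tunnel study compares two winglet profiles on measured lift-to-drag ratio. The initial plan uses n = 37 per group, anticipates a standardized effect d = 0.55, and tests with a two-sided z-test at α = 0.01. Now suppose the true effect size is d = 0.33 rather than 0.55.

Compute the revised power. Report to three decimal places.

Power ≈ 0.124

With d = 0.33: δ = d·√(n/2) = 0.33 × √(37/2) = 1.4194. Critical value z_{0.005} = 2.576.
Revised power = Φ(δ − 2.576) + Φ(−δ − 2.576) = Φ(-1.156) + Φ(-3.995) = 0.1237 + 0.0000 = 0.1238.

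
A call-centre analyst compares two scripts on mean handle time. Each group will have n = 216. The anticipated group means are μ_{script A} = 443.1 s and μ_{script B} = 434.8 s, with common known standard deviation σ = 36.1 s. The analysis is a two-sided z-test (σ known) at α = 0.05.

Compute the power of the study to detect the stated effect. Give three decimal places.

Power ≈ 0.666

Standardized effect: d = |μ_{script A} − μ_{script B}| / σ = |443.1 − 434.8| / 36.1 = 0.2299
Noncentrality parameter: δ = d·√(n/2) = 0.2299 × √(216/2) = 2.3894
Critical value for a two-sided test at α = 0.05: z_{α/2} = 1.960.
Power = Φ(δ − 1.960) + Φ(−δ − 1.960) = Φ(0.429) + Φ(-4.349) = 0.6662 + 0.0000 = 0.6662.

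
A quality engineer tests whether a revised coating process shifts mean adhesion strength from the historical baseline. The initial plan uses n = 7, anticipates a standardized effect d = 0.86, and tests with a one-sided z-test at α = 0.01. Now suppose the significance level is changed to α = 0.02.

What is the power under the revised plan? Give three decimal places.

δ = d·√n = 0.86 × √7 = 2.2753 (unchanged). New critical value: z_{0.02} = 2.054.
Revised power = P(Z > 2.054 − δ) = Φ(0.222) = 0.5877.

Power ≈ 0.588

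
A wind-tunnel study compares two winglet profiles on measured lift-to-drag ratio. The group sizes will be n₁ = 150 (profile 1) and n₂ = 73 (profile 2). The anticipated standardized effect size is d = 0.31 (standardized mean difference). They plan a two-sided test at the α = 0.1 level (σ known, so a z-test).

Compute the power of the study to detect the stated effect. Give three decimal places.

Power ≈ 0.701

Noncentrality parameter: δ = d / √(1/n₁ + 1/n₂) = 0.31 / √(1/150 + 1/73) = 2.1723
Critical value for a two-sided test at α = 0.1: z_{α/2} = 1.645.
Power = Φ(δ − 1.645) + Φ(−δ − 1.645) = Φ(0.527) + Φ(-3.817) = 0.7011 + 0.0001 = 0.7011.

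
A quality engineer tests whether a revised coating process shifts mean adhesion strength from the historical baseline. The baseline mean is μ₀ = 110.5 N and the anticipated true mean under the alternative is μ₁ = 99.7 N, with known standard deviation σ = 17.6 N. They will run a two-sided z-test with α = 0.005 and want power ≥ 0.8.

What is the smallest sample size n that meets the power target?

Standardized effect: d = |μ₁ − μ₀| / σ = |99.7 − 110.5| / 17.6 = 0.6136
Set Φ(δ − 2.807) = 0.8; then δ − 2.807 = Φ⁻¹(0.8) = 0.842, giving δ = 3.649.
(For δ > 0 the lower-tail rejection region contributes negligibly to power, so the one-term inversion is standard.)
δ = d·√n ⇒ n = (δ/d)² = (3.649 / 0.6136)² = 35.35.
Rounding up, n = 36.

n = 36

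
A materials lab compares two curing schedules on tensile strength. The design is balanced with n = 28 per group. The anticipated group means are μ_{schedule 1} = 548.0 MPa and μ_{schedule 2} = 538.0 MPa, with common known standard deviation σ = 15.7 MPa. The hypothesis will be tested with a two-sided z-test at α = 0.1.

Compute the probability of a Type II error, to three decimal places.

Standardized effect: d = |μ_{schedule 1} − μ_{schedule 2}| / σ = |548.0 − 538.0| / 15.7 = 0.6369
Noncentrality parameter: δ = d·√(n/2) = 0.6369 × √(28/2) = 2.3832
Two-sided α = 0.1 → critical value z_{0.05} = 1.645.
Power = Φ(δ − 1.645) + Φ(−δ − 1.645) = Φ(0.738) + Φ(-4.028) = 0.7699 + 0.0000 = 0.7699.
Type II error: β = 1 − power = 1 − 0.7699 = 0.2301.

β ≈ 0.230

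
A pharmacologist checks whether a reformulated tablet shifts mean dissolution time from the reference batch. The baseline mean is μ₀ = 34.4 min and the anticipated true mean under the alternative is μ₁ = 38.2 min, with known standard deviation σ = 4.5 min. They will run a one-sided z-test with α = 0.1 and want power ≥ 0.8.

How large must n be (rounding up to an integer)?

n = 7

Standardized effect: d = |μ₁ − μ₀| / σ = |38.2 − 34.4| / 4.5 = 0.8444
Set Φ(δ − 1.282) = 0.8; then δ − 1.282 = Φ⁻¹(0.8) = 0.842, giving δ = 2.123.
δ = d·√n ⇒ n = (δ/d)² = (2.123 / 0.8444)² = 6.32.
Rounding up, n = 7.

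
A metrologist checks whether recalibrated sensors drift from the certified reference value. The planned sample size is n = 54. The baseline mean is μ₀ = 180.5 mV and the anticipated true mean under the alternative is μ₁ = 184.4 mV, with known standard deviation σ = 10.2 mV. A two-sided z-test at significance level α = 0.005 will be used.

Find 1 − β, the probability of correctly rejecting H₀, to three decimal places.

Power ≈ 0.501

Standardized effect: d = |μ₁ − μ₀| / σ = |184.4 − 180.5| / 10.2 = 0.3824
Noncentrality parameter: λ = d·√n = 0.3824 × √54 = 2.8097
Two-sided α = 0.005 → critical value z_{0.0025} = 2.807.
Power = Φ(λ − 2.807) + Φ(−λ − 2.807) = Φ(0.003) + Φ(-5.617) = 0.5011 + 0.0000 = 0.5011.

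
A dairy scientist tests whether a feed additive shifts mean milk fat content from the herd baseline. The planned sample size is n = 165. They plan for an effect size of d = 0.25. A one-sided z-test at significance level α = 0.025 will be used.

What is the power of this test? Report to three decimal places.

Noncentrality parameter: δ = d·√n = 0.25 × √165 = 3.2113
Critical value for a one-sided test at α = 0.025: z_α = 1.960.
Power = Φ(δ − 1.960) = Φ(1.251) = 0.8946.

Power ≈ 0.895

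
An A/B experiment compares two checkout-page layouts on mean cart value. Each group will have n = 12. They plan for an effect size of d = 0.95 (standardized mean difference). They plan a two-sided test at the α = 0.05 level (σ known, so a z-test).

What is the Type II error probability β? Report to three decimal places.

β ≈ 0.357

Noncentrality parameter: λ = d·√(n/2) = 0.95 × √(12/2) = 2.3270
Critical value for a two-sided test at α = 0.05: z_{α/2} = 1.960.
Power = Φ(λ − 1.960) + Φ(−λ − 1.960) = Φ(0.367) + Φ(-4.287) = 0.6432 + 0.0000 = 0.6432.
Type II error: β = 1 − power = 1 − 0.6432 = 0.3568.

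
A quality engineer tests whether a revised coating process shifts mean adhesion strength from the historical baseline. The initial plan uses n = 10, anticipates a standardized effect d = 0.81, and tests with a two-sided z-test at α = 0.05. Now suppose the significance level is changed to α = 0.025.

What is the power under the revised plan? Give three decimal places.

δ = d·√n = 0.81 × √10 = 2.5614 (unchanged). New critical value: z_{0.0125} = 2.241.
Revised power = Φ(δ − 2.241) + Φ(−δ − 2.241) = Φ(0.320) + Φ(-4.803) = 0.6255 + 0.0000 = 0.6255.

Power ≈ 0.626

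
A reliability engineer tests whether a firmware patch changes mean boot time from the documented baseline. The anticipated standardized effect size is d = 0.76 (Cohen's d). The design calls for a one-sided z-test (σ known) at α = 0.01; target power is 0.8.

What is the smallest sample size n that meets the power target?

n = 18

For power 0.8 need Φ(δ − z_{0.01}) = 0.8, so δ = z_{0.01} + z_{0.20} = 2.326 + 0.842 = 3.168.
δ = d·√n ⇒ n = (δ/d)² = (3.168 / 0.76)² = 17.38.
Round up to the next whole unit.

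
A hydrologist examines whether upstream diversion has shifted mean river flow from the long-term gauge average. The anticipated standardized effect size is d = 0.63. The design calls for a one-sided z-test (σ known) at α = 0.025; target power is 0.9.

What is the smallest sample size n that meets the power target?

n = 27

For power 0.9 need Φ(δ − z_{0.025}) = 0.9, so δ = z_{0.025} + z_{0.10} = 1.960 + 1.282 = 3.242.
δ = d·√n ⇒ n = (δ/d)² = (3.242 / 0.63)² = 26.47.
Round up to the next whole unit.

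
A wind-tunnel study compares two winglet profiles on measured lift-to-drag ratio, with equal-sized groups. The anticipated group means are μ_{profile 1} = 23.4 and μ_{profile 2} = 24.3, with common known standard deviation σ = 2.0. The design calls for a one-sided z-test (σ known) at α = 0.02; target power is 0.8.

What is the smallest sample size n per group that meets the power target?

n = 83 per group

Standardized effect: d = |μ_{profile 1} − μ_{profile 2}| / σ = |23.4 − 24.3| / 2.0 = 0.4500
Set Φ(δ − 2.054) = 0.8; then δ − 2.054 = Φ⁻¹(0.8) = 0.842, giving δ = 2.895.
δ = d·√(n/2) ⇒ n = 2(δ/d)² = 2 × (2.895 / 0.4500)² = 82.80.
Round up to the next whole unit.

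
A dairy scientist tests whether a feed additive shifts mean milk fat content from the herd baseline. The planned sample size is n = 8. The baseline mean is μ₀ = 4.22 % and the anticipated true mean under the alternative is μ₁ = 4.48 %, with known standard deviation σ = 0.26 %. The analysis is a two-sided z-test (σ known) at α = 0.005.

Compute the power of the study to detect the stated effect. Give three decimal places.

Power ≈ 0.509

Standardized effect: d = |μ₁ − μ₀| / σ = |4.48 − 4.22| / 0.26 = 1.0000
Noncentrality parameter: δ = d·√n = 1.0000 × √8 = 2.8284
Two-sided α = 0.005 → critical value z_{0.0025} = 2.807.
Power = Φ(δ − 2.807) + Φ(−δ − 2.807) = Φ(0.021) + Φ(-5.635) = 0.5085 + 0.0000 = 0.5085.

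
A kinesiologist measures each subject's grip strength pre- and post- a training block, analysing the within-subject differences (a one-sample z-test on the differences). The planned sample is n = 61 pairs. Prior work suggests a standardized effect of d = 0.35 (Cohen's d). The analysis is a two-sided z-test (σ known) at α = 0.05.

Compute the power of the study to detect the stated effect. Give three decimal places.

Noncentrality parameter: δ = d·√n = 0.35 × √61 = 2.7336
Critical value for a two-sided test at α = 0.05: z_{α/2} = 1.960.
Power = Φ(δ − 1.960) + Φ(−δ − 1.960) = Φ(0.774) + Φ(-4.694) = 0.7804 + 0.0000 = 0.7804.

Power ≈ 0.780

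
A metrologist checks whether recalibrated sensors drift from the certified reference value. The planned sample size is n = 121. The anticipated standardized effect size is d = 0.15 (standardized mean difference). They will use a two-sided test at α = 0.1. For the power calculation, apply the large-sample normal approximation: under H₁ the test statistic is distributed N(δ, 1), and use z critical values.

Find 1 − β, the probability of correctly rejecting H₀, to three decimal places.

Noncentrality parameter: δ = d·√n = 0.15 × √121 = 1.6500
Critical value for a two-sided test at α = 0.1: z_{α/2} = 1.645.
Power = Φ(δ − 1.645) + Φ(−δ − 1.645) = Φ(0.005) + Φ(-3.295) = 0.5021 + 0.0005 = 0.5025.

Power ≈ 0.503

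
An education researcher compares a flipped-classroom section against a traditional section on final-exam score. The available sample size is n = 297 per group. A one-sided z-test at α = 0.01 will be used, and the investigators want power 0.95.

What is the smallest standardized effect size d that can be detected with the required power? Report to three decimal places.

Required noncentrality: δ = z_{0.01} + z_{0.05} = 2.326 + 1.645 = 3.971.
δ = d·√(n/2) ⇒ d = δ/√(n/2) = 3.971/√(297/2) = 0.3259.

d ≈ 0.326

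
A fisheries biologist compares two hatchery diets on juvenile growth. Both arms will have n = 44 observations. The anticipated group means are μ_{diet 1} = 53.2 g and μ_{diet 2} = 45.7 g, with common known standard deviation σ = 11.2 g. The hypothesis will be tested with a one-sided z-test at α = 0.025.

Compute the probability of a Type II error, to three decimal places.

β ≈ 0.119

Standardized effect: d = |μ_{diet 1} − μ_{diet 2}| / σ = |53.2 − 45.7| / 11.2 = 0.6696
Noncentrality parameter: δ = d·√(n/2) = 0.6696 × √(44/2) = 3.1409
Critical value for a one-sided test at α = 0.025: z_α = 1.960.
Power = P(Z > 1.960 − δ) = Φ(1.181) = 0.8812.
Type II error: β = 1 − power = 1 − 0.8812 = 0.1188.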